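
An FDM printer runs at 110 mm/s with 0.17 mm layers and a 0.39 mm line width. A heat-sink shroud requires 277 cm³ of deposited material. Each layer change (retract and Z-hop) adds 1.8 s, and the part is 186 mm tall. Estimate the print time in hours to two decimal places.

Bead cross-section: 0.17 × 0.39 → 0.0663 mm².
Toolpath length = 277 cm³ / 0.0663 mm² = 277000 / 0.0663 = 4177978.9 mm.
Extrusion time = 4177978.9 / 110 = 37981.6 s.
Layer count = ceil(186 / 0.17) = 1095.
Layer-change overhead = 1095 × 1.8, so 1971 s.
Total = 37981.6 + 1971 = 39952.6 s = 11.10 hours.

11.10 hours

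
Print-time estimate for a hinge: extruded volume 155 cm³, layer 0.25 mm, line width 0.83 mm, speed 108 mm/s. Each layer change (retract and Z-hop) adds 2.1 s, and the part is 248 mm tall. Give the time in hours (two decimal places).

2.50 hours

Line area = 0.25 × 0.83, so 0.2075 mm².
Toolpath length = 155 cm³ / 0.2075 mm² = 155000 / 0.2075 = 746988 mm.
Extrusion time = 746988 / 108, so 6916.6 s.
Layer count = ceil(248 / 0.25) = 992.
Non-print overhead = 992 × 2.1, so 2083.2 s.
Altogether 6916.6 + 2083.2 = 8999.8 s, i.e. 2.50 hours.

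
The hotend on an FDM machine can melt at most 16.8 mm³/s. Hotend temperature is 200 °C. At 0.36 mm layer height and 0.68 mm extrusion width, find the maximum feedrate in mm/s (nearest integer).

Bead cross-section = 0.36 × 0.68 = 0.2448 mm².
Max speed = 16.8 / 0.2448 = 68.63 ≈ 69 mm/s.

69 mm/s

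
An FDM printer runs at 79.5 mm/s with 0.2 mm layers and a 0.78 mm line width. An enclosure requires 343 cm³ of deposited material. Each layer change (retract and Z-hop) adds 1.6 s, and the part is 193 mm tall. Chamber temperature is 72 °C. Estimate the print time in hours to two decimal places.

8.11 hours

Bead cross-section = 0.2 × 0.78 = 0.156 mm².
Toolpath length = 343 cm³ / 0.156 mm² = 343000 / 0.156 = 2198717.9 mm.
Print-move time = 2198717.9 / 79.5, so 27656.8 s.
Number of layers: 193 / 0.2 → 965 (rounded up).
Z-hop total = 965 × 1.6 = 1544 s.
Altogether 27656.8 + 1544 = 29200.8 s, i.e. 8.11 hours.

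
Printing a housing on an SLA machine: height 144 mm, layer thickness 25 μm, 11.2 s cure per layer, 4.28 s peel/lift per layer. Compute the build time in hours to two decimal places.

Layer count = ceil(144 / 0.025) = 5760.
Per-layer time: 11.2 + 4.28 → 15.48 s.
Build time: 5760 × 15.48 s = 89164.8 s, i.e. 24.77 hours.

24.77 hours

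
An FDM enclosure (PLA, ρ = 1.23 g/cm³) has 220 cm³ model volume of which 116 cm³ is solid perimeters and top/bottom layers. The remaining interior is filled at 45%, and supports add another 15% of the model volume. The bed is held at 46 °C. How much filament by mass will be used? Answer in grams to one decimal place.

Infill region: 220 − 116 → 104 cm³.
Infill deposited: 0.45 × 104 → 46.8 cm³.
Support = 0.15 × 220 = 33 cm³.
Deposited volume = 116 + 46.8 + 33, so 195.8 cm³.
Mass = 195.8 × 1.23 = 240.834 g.

240.8 g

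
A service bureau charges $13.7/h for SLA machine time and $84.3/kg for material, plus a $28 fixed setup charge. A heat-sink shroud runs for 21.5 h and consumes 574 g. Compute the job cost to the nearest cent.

Machine-time cost: 13.7 × 21.5 → $294.55.
Material cost = 84.3 × 574/1000 = $48.3882.
Total = 294.55 + 48.3882 + 28 = 370.9382 ≈ $370.94.

$370.94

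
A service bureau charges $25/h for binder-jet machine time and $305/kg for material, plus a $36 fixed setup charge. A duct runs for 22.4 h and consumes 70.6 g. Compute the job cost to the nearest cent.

Machine cost = 25 × 22.4 = $560.00.
Material cost = 305 × 70.6/1000, so $21.533.
Total = 560.00 + 21.533 + 36 = 617.533 ≈ $617.53.

$617.53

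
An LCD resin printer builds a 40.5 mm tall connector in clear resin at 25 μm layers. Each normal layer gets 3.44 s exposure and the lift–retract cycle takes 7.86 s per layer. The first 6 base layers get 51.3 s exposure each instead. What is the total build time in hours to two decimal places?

5.16 hours

Layers = ⌈40.5/0.025⌉ = 1620.
Base layers: 6 × (51.3 + 7.86) → 354.96 s.
Regular layers: 1614 × (3.44 + 7.86) → 18238.2 s.
Sum: 354.96 + 18238.2 = 18593.16 s → 5.16 hours.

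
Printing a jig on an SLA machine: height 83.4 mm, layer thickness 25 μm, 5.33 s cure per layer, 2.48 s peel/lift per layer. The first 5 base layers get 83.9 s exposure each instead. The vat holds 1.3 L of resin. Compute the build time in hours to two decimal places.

Number of layers: 83.4 / 0.025 → 3336 (rounded up).
Bottom layers = 5 × (83.9 + 2.48), so 431.9 s.
Regular layers = 3331 × (5.33 + 2.48), so 26015.11 s.
Total = 431.9 + 26015.11 = 26447.01 s = 7.35 hours.

7.35 hours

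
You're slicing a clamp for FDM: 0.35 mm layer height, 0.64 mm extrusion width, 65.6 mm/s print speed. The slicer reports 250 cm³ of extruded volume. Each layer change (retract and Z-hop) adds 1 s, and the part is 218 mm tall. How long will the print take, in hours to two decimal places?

Extrusion cross-section = 0.35 × 0.64, so 0.224 mm².
Total extruded path = 250000/0.224 = 1116071.4 mm.
Extrusion time: 1116071.4 / 65.6 → 17013.3 s.
Layers = ⌈218/0.35⌉ = 623.
Non-print overhead: 623 × 1 → 623 s.
Total = 17013.3 + 623 = 17636.3 s = 4.90 hours.

4.90 hours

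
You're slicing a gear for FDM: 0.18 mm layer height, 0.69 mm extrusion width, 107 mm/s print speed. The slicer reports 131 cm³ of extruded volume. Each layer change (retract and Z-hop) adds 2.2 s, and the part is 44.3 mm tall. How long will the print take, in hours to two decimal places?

2.89 hours

Line area = 0.18 × 0.69 = 0.1242 mm².
Total extruded path = 131000/0.1242 = 1054750.4 mm.
Extrusion time: 1054750.4 / 107 → 9857.5 s.
Layer count = ceil(44.3 / 0.18) = 247.
Z-hop total: 247 × 2.2 → 543.4 s.
Altogether 9857.5 + 543.4 = 10400.9 s, i.e. 2.89 hours.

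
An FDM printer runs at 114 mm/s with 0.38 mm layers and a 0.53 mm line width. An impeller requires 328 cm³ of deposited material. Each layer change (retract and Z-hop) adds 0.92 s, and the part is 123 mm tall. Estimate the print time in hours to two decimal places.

4.05 hours

Bead cross-section = 0.38 × 0.53, so 0.2014 mm².
Toolpath length = 328 cm³ / 0.2014 mm² = 328000 / 0.2014 = 1628599.8 mm.
Print-move time = 1628599.8 / 114, so 14286 s.
Layers = ⌈123/0.38⌉ = 324.
Z-hop total = 324 × 0.92, so 298.08 s.
Total = 14286 + 298.08 = 14584.08 s = 4.05 hours.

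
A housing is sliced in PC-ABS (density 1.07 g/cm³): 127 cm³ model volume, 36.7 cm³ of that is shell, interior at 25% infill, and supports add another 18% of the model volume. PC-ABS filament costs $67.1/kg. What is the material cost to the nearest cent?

Infill region = 127 − 36.7 = 90.3 cm³.
Infill deposited: 0.25 × 90.3 → 22.575 cm³.
Support = 0.18 × 127, so 22.86 cm³.
Deposited volume = 36.7 + 22.575 + 22.86, so 82.135 cm³.
Mass = 82.135 × 1.07, so 87.88445 g.
At $67.1/kg: 87.88445/1000 × 67.1 = $5.90.

$5.90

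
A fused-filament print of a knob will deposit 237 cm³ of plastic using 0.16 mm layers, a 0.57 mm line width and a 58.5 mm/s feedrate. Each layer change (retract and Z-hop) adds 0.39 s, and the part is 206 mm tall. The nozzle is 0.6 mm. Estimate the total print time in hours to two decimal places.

12.48 hours

Line area = 0.16 × 0.57 = 0.0912 mm².
Total extruded path = 237000/0.0912 = 2598684.2 mm.
Time extruding = 2598684.2 / 58.5, so 44422 s.
Layers = ⌈206/0.16⌉ = 1288.
Layer-change overhead: 1288 × 0.39 → 502.32 s.
Altogether 44422 + 502.32 = 44924.32 s, i.e. 12.48 hours.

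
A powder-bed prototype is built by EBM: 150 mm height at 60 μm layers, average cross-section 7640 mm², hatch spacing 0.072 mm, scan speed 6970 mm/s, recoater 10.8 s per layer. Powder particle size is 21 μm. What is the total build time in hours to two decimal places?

18.07 hours

Layer count = ceil(150 / 0.06) = 2500.
Scan path per layer = 7640 / 0.072, so 106111.1 mm.
Scan time per layer: 106111.1 / 6970 → 15.224 s.
Layer cycle = 15.224 + 10.8 = 26.024 s.
Build time = 2500 × 26.024 = 65060 s = 18.07 hours.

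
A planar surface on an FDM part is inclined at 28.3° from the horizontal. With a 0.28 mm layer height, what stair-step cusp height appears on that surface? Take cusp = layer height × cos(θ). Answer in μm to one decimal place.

h_c = t·cos θ = 0.28 × 0.8805 = 0.24654 mm (246.5 μm).

246.5 μm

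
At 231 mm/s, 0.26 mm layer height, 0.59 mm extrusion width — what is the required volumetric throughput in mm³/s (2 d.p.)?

35.44

Bead cross-section: 0.26 × 0.59 → 0.1534 mm².
Volumetric flow = 231 × 0.1534 = 35.44 mm³/s.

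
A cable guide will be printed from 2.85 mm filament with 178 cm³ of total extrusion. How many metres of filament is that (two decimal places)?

27.90 m

Filament cross-section = π × (2.85/2)² = 6.3794 mm².
Length = 178 cm³ / 6.3794 mm² = 178000 / 6.3794 = 27902.31 mm = 27.90 m.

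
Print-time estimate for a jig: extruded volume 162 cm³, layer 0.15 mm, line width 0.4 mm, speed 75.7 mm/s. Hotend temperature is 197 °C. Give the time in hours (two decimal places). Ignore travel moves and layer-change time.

Extrusion cross-section: 0.15 × 0.4 → 0.06 mm².
Total extruded path = 162000/0.06 = 2700000 mm.
Extrusion time = 2700000 / 75.7, so 35667.1 s.
In the requested units: 35667.1 s = 9.91 hours.

9.91 hours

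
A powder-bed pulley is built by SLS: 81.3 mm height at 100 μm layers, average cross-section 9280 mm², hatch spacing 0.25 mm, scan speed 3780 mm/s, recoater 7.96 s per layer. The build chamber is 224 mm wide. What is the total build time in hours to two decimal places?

Layer count = ceil(81.3 / 0.1) = 813.
Hatch length per layer: 9280 / 0.25 → 37120 mm.
Laser time per layer = 37120 / 3780 = 9.8201 s.
Layer cycle = 9.8201 + 7.96, so 17.7801 s.
Total: 813 × 17.7801 s = 14455.2213 s → 4.02 hours.

4.02 hours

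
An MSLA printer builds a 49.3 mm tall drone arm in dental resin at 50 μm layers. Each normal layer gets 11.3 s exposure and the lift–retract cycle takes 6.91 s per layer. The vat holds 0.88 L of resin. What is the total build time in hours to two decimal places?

4.99 hours

Number of layers: 49.3 / 0.05 → 986 (rounded up).
Each layer takes = 11.3 + 6.91 = 18.21 s.
Build time: 986 × 18.21 s = 17955.06 s, i.e. 4.99 hours.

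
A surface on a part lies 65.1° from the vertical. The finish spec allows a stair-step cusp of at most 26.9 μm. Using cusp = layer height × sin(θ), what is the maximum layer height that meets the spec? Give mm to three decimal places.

Layer height = cusp / sin(65.1°) = 0.0269 / 0.9070 = 0.030 mm.

0.030 mm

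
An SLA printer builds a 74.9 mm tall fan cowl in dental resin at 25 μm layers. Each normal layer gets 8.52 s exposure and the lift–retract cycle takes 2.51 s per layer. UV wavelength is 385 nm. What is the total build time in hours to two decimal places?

9.18 hours

Number of layers: 74.9 / 0.025 → 2996 (rounded up).
Cycle time = 8.52 + 2.51 = 11.03 s.
Total = 2996 × 11.03 = 33045.88 s = 9.18 hours.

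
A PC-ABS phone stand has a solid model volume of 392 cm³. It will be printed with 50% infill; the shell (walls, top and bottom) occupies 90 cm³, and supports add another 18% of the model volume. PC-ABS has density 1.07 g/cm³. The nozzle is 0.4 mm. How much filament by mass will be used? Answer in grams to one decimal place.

Interior volume = 392 − 90, so 302 cm³.
Infill deposited = 0.50 × 302 = 151 cm³.
Support: 0.18 × 392 → 70.56 cm³.
Total printed volume: 90 + 151 + 70.56 → 311.56 cm³.
Mass: 311.56 × 1.07 → 333.3692 g.

333.4 g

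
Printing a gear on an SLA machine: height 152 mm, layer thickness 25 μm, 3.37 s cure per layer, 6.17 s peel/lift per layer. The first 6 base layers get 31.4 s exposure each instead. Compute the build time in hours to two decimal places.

Layers = ⌈152/0.025⌉ = 6080.
Burn-in layers: 6 × (31.4 + 6.17) → 225.42 s.
Normal layers = 6074 × (3.37 + 6.17), so 57945.96 s.
Sum: 225.42 + 57945.96 = 58171.38 s → 16.16 hours.

16.16 hours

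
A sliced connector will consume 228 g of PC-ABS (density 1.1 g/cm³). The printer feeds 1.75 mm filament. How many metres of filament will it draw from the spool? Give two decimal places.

Volume = 228 g / 1.1 g·cm⁻³ = 207.2727 cm³ = 207272.7 mm³.
Filament cross-section = π × (1.75/2)² = 2.4053 mm².
L = V/A = 207272.7/2.4053 = 86173.33 mm → 86.17 m.

86.17 m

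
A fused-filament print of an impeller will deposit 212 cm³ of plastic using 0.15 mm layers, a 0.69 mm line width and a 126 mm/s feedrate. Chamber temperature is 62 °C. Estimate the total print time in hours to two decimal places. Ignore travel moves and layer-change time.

4.52 hours

Line area: 0.15 × 0.69 → 0.1035 mm².
Path length: 212000 mm³ / 0.1035 mm² → 2048309.2 mm.
Time extruding: 2048309.2 / 126 → 16256.4 s.
Converting: 16256.4 s = 4.52 hours.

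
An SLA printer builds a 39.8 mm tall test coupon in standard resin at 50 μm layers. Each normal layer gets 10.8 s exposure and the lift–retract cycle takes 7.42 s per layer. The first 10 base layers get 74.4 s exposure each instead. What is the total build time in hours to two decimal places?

Number of layers: 39.8 / 0.05 → 796 (rounded up).
Bottom layers = 10 × (74.4 + 7.42) = 818.2 s.
Normal layers = 786 × (10.8 + 7.42) = 14320.92 s.
Total = 818.2 + 14320.92 = 15139.12 s = 4.21 hours.

4.21 hours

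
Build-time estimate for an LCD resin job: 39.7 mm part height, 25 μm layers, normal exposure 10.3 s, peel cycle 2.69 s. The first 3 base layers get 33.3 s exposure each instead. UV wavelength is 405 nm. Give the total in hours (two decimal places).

Layers = ⌈39.7/0.025⌉ = 1588.
Bottom layers = 3 × (33.3 + 2.69) = 107.97 s.
Normal layers: 1585 × (10.3 + 2.69) → 20589.15 s.
Total = 107.97 + 20589.15 = 20697.12 s = 5.75 hours.

5.75 hours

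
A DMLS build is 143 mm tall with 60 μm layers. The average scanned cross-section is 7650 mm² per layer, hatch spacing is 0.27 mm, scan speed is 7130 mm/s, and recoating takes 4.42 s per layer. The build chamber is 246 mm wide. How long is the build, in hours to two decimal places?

5.56 hours

Number of layers: 143 / 0.06 → 2384 (rounded up).
Per-layer scan distance: 7650 / 0.27 → 28333.3 mm.
Laser time per layer = 28333.3 / 7130, so 3.9738 s.
Per-layer time: 3.9738 + 4.42 → 8.3938 s.
Build time = 2384 × 8.3938 = 20010.8192 s = 5.56 hours.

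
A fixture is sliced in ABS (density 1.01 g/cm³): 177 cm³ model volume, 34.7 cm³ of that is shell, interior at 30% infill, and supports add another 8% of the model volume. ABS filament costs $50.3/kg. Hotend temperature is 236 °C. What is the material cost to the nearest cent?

Interior volume = 177 − 34.7, so 142.3 cm³.
Deposited infill = 0.30 × 142.3, so 42.69 cm³.
Support = 0.08 × 177, so 14.16 cm³.
Total printed volume = 34.7 + 42.69 + 14.16, so 91.55 cm³.
Mass = 91.55 × 1.01 = 92.4655 g.
At $50.3/kg: 92.4655/1000 × 50.3 = $4.65.

$4.65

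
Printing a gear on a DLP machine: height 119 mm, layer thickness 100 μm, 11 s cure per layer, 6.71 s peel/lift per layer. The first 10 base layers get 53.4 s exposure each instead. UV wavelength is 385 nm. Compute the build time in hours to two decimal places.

Number of layers: 119 / 0.1 → 1190 (rounded up).
Burn-in layers = 10 × (53.4 + 6.71) = 601.1 s.
Remaining layers = 1180 × (11 + 6.71) = 20897.8 s.
Total = 601.1 + 20897.8 = 21498.9 s = 5.97 hours.

5.97 hours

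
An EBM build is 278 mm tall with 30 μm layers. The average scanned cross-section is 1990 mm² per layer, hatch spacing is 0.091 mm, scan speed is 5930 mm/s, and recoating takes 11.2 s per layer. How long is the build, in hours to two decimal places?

38.32 hours

Number of layers: 278 / 0.03 → 9267 (rounded up).
Hatch length per layer: 1990 / 0.091 → 21868.1 mm.
Per-layer scan time: 21868.1 / 5930 → 3.6877 s.
Layer cycle: 3.6877 + 11.2 → 14.8877 s.
Total: 9267 × 14.8877 s = 137964.3159 s → 38.32 hours.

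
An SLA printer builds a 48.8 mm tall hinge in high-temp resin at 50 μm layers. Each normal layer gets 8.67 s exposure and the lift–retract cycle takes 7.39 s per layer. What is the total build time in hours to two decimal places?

Layer count = ceil(48.8 / 0.05) = 976.
Per-layer time = 8.67 + 7.39, so 16.06 s.
Build time: 976 × 16.06 s = 15674.56 s, i.e. 4.35 hours.

4.35 hours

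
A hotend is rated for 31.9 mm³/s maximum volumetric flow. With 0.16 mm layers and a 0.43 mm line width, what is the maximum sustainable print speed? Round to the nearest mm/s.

A = 0.16 × 0.43, so 0.0688 mm².
v_max = Q/A = 31.9/0.0688 = 463.66 mm/s → 464 mm/s.

464 mm/s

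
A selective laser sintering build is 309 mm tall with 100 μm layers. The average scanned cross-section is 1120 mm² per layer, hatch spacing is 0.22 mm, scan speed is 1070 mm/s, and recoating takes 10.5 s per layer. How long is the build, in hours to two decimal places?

13.10 hours

Layer count = ceil(309 / 0.1) = 3090.
Per-layer scan distance = 1120 / 0.22, so 5090.9 mm.
Per-layer scan time: 5090.9 / 1070 → 4.7579 s.
Time per layer = 4.7579 + 10.5 = 15.2579 s.
Total: 3090 × 15.2579 s = 47146.911 s → 13.10 hours.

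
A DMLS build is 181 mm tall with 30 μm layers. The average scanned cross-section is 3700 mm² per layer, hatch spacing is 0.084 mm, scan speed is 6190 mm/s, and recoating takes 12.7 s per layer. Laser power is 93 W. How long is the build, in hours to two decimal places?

Layer count = ceil(181 / 0.03) = 6034.
Scan path per layer: 3700 / 0.084 → 44047.6 mm.
Scan time per layer = 44047.6 / 6190 = 7.1159 s.
Per-layer time = 7.1159 + 12.7 = 19.8159 s.
6034 layers × 19.8159 s/layer = 119569.1406 s, i.e. 33.21 hours.

33.21 hours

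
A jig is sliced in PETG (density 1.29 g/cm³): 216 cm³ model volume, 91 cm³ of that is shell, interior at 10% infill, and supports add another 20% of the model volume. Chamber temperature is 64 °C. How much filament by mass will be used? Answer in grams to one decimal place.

Volume inside the shell: 216 − 91 → 125 cm³.
Infill volume = 0.10 × 125, so 12.5 cm³.
Support = 0.20 × 216 = 43.2 cm³.
Total printed volume: 91 + 12.5 + 43.2 → 146.7 cm³.
Mass = 146.7 × 1.29 = 189.243 g.

189.2 g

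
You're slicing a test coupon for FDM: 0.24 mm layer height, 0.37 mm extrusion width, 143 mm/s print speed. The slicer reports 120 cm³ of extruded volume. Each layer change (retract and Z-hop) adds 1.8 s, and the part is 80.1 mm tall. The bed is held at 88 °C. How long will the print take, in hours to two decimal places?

2.79 hours

Line area = 0.24 × 0.37, so 0.0888 mm².
Toolpath length = 120 cm³ / 0.0888 mm² = 120000 / 0.0888 = 1351351.4 mm.
Time extruding: 1351351.4 / 143 → 9450 s.
Number of layers: 80.1 / 0.24 → 334 (rounded up).
Non-print overhead = 334 × 1.8 = 601.2 s.
Total = 9450 + 601.2 = 10051.2 s = 2.79 hours.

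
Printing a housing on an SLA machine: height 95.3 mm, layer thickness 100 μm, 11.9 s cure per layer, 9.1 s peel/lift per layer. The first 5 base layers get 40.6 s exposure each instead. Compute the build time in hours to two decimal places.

5.60 hours

Number of layers: 95.3 / 0.1 → 953 (rounded up).
Bottom layers = 5 × (40.6 + 9.1), so 248.5 s.
Regular layers: 948 × (11.9 + 9.1) → 19908 s.
Total = 248.5 + 19908 = 20156.5 s = 5.60 hours.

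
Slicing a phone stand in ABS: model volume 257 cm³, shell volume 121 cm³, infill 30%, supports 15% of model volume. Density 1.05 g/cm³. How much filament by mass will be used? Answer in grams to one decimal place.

Interior volume: 257 − 121 → 136 cm³.
Infill deposited = 0.30 × 136, so 40.8 cm³.
Support: 0.15 × 257 → 38.55 cm³.
Deposited volume = 121 + 40.8 + 38.55, so 200.35 cm³.
Mass: 200.35 × 1.05 → 210.3675 g.

210.4 g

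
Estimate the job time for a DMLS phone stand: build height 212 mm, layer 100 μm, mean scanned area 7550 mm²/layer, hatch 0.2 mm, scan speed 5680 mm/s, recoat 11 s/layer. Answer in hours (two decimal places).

Layer count = ceil(212 / 0.1) = 2120.
Hatch length per layer: 7550 / 0.2 → 37750 mm.
Scan time per layer: 37750 / 5680 → 6.6461 s.
Time per layer = 6.6461 + 11 = 17.6461 s.
2120 layers × 17.6461 s/layer = 37409.732 s, i.e. 10.39 hours.

10.39 hours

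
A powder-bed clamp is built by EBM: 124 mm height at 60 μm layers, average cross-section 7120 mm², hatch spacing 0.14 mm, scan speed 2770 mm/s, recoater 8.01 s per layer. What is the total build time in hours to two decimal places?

Layer count = ceil(124 / 0.06) = 2067.
Hatch length per layer = 7120 / 0.14, so 50857.1 mm.
Beam time per layer = 50857.1 / 2770, so 18.36 s.
Layer cycle: 18.36 + 8.01 → 26.37 s.
Build time = 2067 × 26.37 = 54506.79 s = 15.14 hours.

15.14 hours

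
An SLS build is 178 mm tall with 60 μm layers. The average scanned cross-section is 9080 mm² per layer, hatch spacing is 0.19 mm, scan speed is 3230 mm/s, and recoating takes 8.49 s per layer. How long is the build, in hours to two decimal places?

19.19 hours

Layers = ⌈178/0.06⌉ = 2967.
Per-layer scan distance = 9080 / 0.19 = 47789.5 mm.
Scan time per layer = 47789.5 / 3230 = 14.7955 s.
Layer cycle = 14.7955 + 8.49, so 23.2855 s.
2967 layers × 23.2855 s/layer = 69088.0785 s, i.e. 19.19 hours.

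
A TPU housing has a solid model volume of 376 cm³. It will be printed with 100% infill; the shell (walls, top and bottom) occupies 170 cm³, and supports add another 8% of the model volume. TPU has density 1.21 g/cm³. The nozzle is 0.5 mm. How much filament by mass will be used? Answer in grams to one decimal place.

491.4 g

Interior volume: 376 − 170 → 206 cm³.
Deposited infill = 1.00 × 206 = 206 cm³.
Support = 0.08 × 376, so 30.08 cm³.
Total printed volume = 170 + 206 + 30.08 = 406.08 cm³.
Mass = 406.08 × 1.21 = 491.3568 g.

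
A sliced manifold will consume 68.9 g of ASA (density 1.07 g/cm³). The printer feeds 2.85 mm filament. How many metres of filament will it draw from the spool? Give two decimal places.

10.09 m

Extruded volume: 68.9/1.07 = 64.3925 cm³ (64392.5 mm³).
Filament cross-section = π × (2.85/2)² = 6.3794 mm².
L = V/A = 64392.5/6.3794 = 10093.82 mm → 10.09 m.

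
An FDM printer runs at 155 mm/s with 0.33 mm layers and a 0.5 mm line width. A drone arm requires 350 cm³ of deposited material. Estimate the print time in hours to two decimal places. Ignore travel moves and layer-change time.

3.80 hours

Extrusion cross-section = 0.33 × 0.5, so 0.165 mm².
Path length: 350000 mm³ / 0.165 mm² → 2121212.1 mm.
Print-move time = 2121212.1 / 155, so 13685.2 s.
In the requested units: 13685.2 s = 3.80 hours.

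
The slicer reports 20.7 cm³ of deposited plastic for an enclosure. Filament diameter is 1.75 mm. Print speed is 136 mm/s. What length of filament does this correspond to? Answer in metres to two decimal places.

Cross-section of 1.75 mm filament: π·(1.75/2)² = 2.4053 mm².
L = 20700 mm³ / 2.4053 mm² = 8606 mm, i.e. 8.61 m.

8.61 m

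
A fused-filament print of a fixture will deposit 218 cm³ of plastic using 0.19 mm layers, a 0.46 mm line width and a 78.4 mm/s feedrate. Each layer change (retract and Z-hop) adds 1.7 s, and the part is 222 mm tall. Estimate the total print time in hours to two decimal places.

9.39 hours

Bead cross-section: 0.19 × 0.46 → 0.0874 mm².
Path length: 218000 mm³ / 0.0874 mm² → 2494279.2 mm.
Time extruding: 2494279.2 / 78.4 → 31814.8 s.
Layer count = ceil(222 / 0.19) = 1169.
Z-hop total: 1169 × 1.7 → 1987.3 s.
Altogether 31814.8 + 1987.3 = 33802.1 s, i.e. 9.39 hours.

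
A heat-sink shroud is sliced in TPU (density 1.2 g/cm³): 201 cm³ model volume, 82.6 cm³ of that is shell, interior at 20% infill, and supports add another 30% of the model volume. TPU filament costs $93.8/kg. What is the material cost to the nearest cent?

Volume inside the shell: 201 − 82.6 → 118.4 cm³.
Infill volume: 0.20 × 118.4 → 23.68 cm³.
Support: 0.30 × 201 → 60.3 cm³.
Deposited volume = 82.6 + 23.68 + 60.3 = 166.58 cm³.
Mass: 166.58 × 1.2 → 199.896 g.
At $93.8/kg: 199.896/1000 × 93.8 = $18.75.

$18.75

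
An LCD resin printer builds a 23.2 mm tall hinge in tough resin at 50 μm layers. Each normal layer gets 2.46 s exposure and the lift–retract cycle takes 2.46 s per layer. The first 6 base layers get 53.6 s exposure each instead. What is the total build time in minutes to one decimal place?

43.2 minutes

Layers = ⌈23.2/0.05⌉ = 464.
Bottom layers: 6 × (53.6 + 2.46) → 336.36 s.
Regular layers: 458 × (2.46 + 2.46) → 2253.36 s.
Sum: 336.36 + 2253.36 = 2589.72 s → 43.2 minutes.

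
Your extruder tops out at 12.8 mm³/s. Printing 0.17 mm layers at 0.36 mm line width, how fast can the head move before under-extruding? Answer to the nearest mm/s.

Extrusion cross-section: 0.17 × 0.36 → 0.0612 mm².
v_max = Q/A = 12.8/0.0612 = 209.15 mm/s → 209 mm/s.

209 mm/s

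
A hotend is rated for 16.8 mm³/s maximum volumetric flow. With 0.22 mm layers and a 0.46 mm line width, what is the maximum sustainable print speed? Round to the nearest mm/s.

166 mm/s

Extrusion cross-section: 0.22 × 0.46 → 0.1012 mm².
Max speed = 16.8 / 0.1012 = 166.01 ≈ 166 mm/s.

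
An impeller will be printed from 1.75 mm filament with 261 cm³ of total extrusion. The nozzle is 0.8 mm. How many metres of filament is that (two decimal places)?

108.51 m

A = π r² = π × 0.875² = 2.4053 mm².
Length = 261 cm³ / 2.4053 mm² = 261000 / 2.4053 = 108510.37 mm = 108.51 m.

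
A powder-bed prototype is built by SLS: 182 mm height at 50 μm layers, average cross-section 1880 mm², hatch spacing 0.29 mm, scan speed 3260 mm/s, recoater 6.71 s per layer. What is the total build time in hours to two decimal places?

8.80 hours

Layer count = ceil(182 / 0.05) = 3640.
Per-layer scan distance = 1880 / 0.29 = 6482.8 mm.
Laser time per layer: 6482.8 / 3260 → 1.9886 s.
Per-layer time = 1.9886 + 6.71, so 8.6986 s.
3640 layers × 8.6986 s/layer = 31662.904 s, i.e. 8.80 hours.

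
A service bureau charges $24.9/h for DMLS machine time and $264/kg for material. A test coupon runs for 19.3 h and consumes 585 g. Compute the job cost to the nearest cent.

Time charge = 24.9 × 19.3 = $480.57.
Material cost = 264 × 585/1000 = $154.44.
Job cost: 480.57 + 154.44 = $635.01.

$635.01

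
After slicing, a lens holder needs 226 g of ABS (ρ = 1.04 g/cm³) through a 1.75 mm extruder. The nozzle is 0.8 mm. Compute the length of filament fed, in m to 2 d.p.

Extruded volume: 226/1.04 = 217.3077 cm³ (217307.7 mm³).
Filament cross-section = π × (1.75/2)² = 2.4053 mm².
L = V/A = 217307.7/2.4053 = 90345.36 mm → 90.35 m.

90.35 m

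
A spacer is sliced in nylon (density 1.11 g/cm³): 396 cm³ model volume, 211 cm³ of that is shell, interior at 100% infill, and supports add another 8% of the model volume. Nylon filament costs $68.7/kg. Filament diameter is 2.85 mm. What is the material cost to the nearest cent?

$32.61

Interior volume = 396 − 211, so 185 cm³.
Deposited infill = 1.00 × 185 = 185 cm³.
Support = 0.08 × 396, so 31.68 cm³.
Total printed volume = 211 + 185 + 31.68, so 427.68 cm³.
Mass: 427.68 × 1.11 → 474.7248 g.
Cost = 474.7248 g / 1000 × $68.7/kg = $32.61.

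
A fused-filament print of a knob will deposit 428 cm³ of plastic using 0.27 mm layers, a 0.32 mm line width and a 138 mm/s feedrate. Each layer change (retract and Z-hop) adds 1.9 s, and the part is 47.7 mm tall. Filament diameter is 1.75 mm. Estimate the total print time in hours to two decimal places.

10.06 hours

Bead cross-section: 0.27 × 0.32 → 0.0864 mm².
Total extruded path = 428000/0.0864 = 4953703.7 mm.
Extrusion time = 4953703.7 / 138 = 35896.4 s.
Number of layers: 47.7 / 0.27 → 177 (rounded up).
Layer-change overhead = 177 × 1.9 = 336.3 s.
Total = 35896.4 + 336.3 = 36232.7 s = 10.06 hours.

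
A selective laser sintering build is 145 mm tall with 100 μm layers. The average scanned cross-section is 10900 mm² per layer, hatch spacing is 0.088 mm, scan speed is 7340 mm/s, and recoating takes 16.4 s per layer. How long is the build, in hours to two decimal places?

Layers = ⌈145/0.1⌉ = 1450.
Scan path per layer: 10900 / 0.088 → 123863.6 mm.
Laser time per layer: 123863.6 / 7340 → 16.8751 s.
Per-layer time = 16.8751 + 16.4, so 33.2751 s.
Build time = 1450 × 33.2751 = 48248.895 s = 13.40 hours.

13.40 hours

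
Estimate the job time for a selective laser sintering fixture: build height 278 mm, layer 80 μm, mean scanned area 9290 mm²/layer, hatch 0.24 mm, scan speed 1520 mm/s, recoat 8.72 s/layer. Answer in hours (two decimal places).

33.00 hours

Layer count = ceil(278 / 0.08) = 3475.
Hatch length per layer: 9290 / 0.24 → 38708.3 mm.
Laser time per layer: 38708.3 / 1520 → 25.466 s.
Layer cycle = 25.466 + 8.72 = 34.186 s.
3475 layers × 34.186 s/layer = 118796.35 s, i.e. 33.00 hours.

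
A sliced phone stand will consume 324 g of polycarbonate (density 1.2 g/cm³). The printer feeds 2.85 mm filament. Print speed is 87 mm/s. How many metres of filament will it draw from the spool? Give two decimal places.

Volume = 324 g / 1.2 g·cm⁻³ = 270 cm³ = 270000 mm³.
Cross-section of 2.85 mm filament: π·(2.85/2)² = 6.3794 mm².
Length = 270000 / 6.3794 = 42323.73 mm = 42.32 m.

42.32 m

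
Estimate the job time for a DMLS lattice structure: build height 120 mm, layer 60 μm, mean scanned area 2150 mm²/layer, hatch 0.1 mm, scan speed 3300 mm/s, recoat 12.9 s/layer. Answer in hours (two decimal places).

10.79 hours

Number of layers: 120 / 0.06 → 2000 (rounded up).
Per-layer scan distance = 2150 / 0.1 = 21500 mm.
Per-layer scan time: 21500 / 3300 → 6.5152 s.
Per-layer time: 6.5152 + 12.9 → 19.4152 s.
Total: 2000 × 19.4152 s = 38830.4 s → 10.79 hours.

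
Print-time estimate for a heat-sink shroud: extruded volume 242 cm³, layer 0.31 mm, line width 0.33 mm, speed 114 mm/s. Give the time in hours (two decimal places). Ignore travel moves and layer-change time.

Bead cross-section: 0.31 × 0.33 → 0.1023 mm².
Toolpath length = 242 cm³ / 0.1023 mm² = 242000 / 0.1023 = 2365591.4 mm.
Extrusion time: 2365591.4 / 114 → 20750.8 s.
That's 20750.8 s → 5.76 hours.

5.76 hours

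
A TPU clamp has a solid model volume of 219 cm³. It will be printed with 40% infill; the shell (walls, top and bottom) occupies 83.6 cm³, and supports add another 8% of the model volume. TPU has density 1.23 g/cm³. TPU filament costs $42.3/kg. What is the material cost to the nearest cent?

Interior volume = 219 − 83.6, so 135.4 cm³.
Infill volume: 0.40 × 135.4 → 54.16 cm³.
Support: 0.08 × 219 → 17.52 cm³.
Total extruded = 83.6 + 54.16 + 17.52, so 155.28 cm³.
Mass = 155.28 × 1.23, so 190.9944 g.
Cost = 190.9944 g / 1000 × $42.3/kg = $8.08.

$8.08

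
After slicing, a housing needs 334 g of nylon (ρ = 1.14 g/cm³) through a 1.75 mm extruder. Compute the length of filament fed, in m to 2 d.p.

Extruded volume: 334/1.14 = 292.9825 cm³ (292982.5 mm³).
A = π r² = π × 0.875² = 2.4053 mm².
Length = 292982.5 / 2.4053 = 121807.05 mm = 121.81 m.

121.81 m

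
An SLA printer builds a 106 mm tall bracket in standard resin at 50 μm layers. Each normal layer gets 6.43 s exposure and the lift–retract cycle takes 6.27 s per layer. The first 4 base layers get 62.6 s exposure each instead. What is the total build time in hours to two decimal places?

7.54 hours

Layers = ⌈106/0.05⌉ = 2120.
Bottom layers: 4 × (62.6 + 6.27) → 275.48 s.
Normal layers = 2116 × (6.43 + 6.27) = 26873.2 s.
Total = 275.48 + 26873.2 = 27148.68 s = 7.54 hours.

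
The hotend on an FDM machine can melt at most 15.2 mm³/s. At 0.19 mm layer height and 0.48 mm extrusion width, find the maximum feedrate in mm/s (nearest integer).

Bead cross-section = 0.19 × 0.48, so 0.0912 mm².
v_max = Q/A = 15.2/0.0912 = 166.67 mm/s → 167 mm/s.

167 mm/s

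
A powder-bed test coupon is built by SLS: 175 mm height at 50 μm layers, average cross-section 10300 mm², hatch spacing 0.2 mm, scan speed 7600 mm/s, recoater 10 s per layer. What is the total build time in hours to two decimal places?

Number of layers: 175 / 0.05 → 3500 (rounded up).
Scan path per layer = 10300 / 0.2 = 51500 mm.
Scan time per layer = 51500 / 7600 = 6.7763 s.
Layer cycle = 6.7763 + 10, so 16.7763 s.
Total: 3500 × 16.7763 s = 58717.05 s → 16.31 hours.

16.31 hours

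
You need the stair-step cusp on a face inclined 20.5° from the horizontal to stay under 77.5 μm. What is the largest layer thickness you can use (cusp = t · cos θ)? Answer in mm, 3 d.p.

0.083 mm

Layer height = cusp / cos(20.5°) = 0.0775 / 0.9367 = 0.083 mm.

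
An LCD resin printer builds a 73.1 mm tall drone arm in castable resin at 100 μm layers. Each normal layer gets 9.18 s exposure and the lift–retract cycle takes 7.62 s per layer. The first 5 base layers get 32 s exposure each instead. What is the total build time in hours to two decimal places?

3.44 hours

Number of layers: 73.1 / 0.1 → 731 (rounded up).
Bottom layers = 5 × (32 + 7.62) = 198.1 s.
Remaining layers = 726 × (9.18 + 7.62), so 12196.8 s.
Sum: 198.1 + 12196.8 = 12394.9 s → 3.44 hours.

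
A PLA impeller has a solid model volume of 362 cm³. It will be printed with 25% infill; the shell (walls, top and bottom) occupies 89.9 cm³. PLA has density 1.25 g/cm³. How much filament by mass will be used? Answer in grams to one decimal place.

197.4 g

Volume inside the shell = 362 − 89.9 = 272.1 cm³.
Infill volume = 0.25 × 272.1 = 68.025 cm³.
Total extruded = 89.9 + 68.025, so 157.925 cm³.
Mass = 157.925 × 1.25 = 197.40625 g.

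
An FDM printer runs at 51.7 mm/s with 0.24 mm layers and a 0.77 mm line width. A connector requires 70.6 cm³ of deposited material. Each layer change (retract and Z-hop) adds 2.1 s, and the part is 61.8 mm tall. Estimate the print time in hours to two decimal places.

Bead cross-section = 0.24 × 0.77, so 0.1848 mm².
Path length: 70600 mm³ / 0.1848 mm² → 382034.6 mm.
Extrusion time = 382034.6 / 51.7 = 7389.5 s.
Number of layers: 61.8 / 0.24 → 258 (rounded up).
Layer-change overhead = 258 × 2.1, so 541.8 s.
Altogether 7389.5 + 541.8 = 7931.3 s, i.e. 2.20 hours.

2.20 hours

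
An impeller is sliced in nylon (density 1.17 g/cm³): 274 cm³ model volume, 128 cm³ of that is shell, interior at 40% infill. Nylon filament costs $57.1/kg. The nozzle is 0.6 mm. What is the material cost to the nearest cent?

Volume inside the shell = 274 − 128 = 146 cm³.
Deposited infill = 0.40 × 146, so 58.4 cm³.
Total extruded: 128 + 58.4 → 186.4 cm³.
Mass = 186.4 × 1.17 = 218.088 g.
At $57.1/kg: 218.088/1000 × 57.1 = $12.45.

$12.45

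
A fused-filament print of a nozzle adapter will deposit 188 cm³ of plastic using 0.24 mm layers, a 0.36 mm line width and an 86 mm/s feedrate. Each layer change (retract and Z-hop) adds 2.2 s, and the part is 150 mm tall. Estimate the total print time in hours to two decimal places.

7.41 hours

Extrusion cross-section: 0.24 × 0.36 → 0.0864 mm².
Path length: 188000 mm³ / 0.0864 mm² → 2175925.9 mm.
Extrusion time: 2175925.9 / 86 → 25301.5 s.
Layers = ⌈150/0.24⌉ = 625.
Non-print overhead: 625 × 2.2 → 1375 s.
Total = 25301.5 + 1375 = 26676.5 s = 7.41 hours.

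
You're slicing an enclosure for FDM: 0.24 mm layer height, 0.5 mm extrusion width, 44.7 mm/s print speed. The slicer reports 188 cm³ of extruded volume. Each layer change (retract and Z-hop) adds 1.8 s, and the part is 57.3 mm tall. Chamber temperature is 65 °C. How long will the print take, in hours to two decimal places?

Extrusion cross-section: 0.24 × 0.5 → 0.12 mm².
Toolpath length = 188 cm³ / 0.12 mm² = 188000 / 0.12 = 1566666.7 mm.
Time extruding = 1566666.7 / 44.7, so 35048.5 s.
Number of layers: 57.3 / 0.24 → 239 (rounded up).
Z-hop total = 239 × 1.8, so 430.2 s.
Altogether 35048.5 + 430.2 = 35478.7 s, i.e. 9.86 hours.

9.86 hours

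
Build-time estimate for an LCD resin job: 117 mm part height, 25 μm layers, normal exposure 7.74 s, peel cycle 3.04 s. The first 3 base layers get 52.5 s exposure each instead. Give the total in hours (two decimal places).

Number of layers: 117 / 0.025 → 4680 (rounded up).
Bottom layers = 3 × (52.5 + 3.04), so 166.62 s.
Regular layers = 4677 × (7.74 + 3.04), so 50418.06 s.
Total = 166.62 + 50418.06 = 50584.68 s = 14.05 hours.

14.05 hours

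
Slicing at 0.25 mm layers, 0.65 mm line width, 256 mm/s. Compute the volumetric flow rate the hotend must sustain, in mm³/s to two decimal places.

A = 0.25 × 0.65, so 0.1625 mm².
Q = v·A = 256 × 0.1625 = 41.60 mm³/s.

41.60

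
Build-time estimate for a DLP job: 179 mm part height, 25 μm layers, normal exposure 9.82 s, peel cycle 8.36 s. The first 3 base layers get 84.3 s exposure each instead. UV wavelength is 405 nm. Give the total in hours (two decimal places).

36.22 hours

Layer count = ceil(179 / 0.025) = 7160.
Bottom layers = 3 × (84.3 + 8.36), so 277.98 s.
Normal layers: 7157 × (9.82 + 8.36) → 130114.26 s.
Sum: 277.98 + 130114.26 = 130392.24 s → 36.22 hours.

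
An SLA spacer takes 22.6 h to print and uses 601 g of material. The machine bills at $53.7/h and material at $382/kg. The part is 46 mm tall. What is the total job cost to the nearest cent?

$1443.20

Machine-time cost = 53.7 × 22.6 = $1213.62.
Material cost = 382 × 601/1000, so $229.582.
Job cost: 1213.62 + 229.582 = 1443.202 ≈ $1443.20.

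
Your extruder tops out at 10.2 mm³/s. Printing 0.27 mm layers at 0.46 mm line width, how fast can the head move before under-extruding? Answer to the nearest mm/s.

A = 0.27 × 0.46, so 0.1242 mm².
v_max = Q/A = 10.2/0.1242 = 82.13 mm/s → 82 mm/s.

82 mm/s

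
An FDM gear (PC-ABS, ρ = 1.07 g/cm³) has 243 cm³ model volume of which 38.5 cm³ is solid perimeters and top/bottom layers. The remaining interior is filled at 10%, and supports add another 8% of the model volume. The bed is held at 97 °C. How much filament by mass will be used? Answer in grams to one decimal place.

83.9 g

Infill region: 243 − 38.5 → 204.5 cm³.
Deposited infill: 0.10 × 204.5 → 20.45 cm³.
Support: 0.08 × 243 → 19.44 cm³.
Total printed volume: 38.5 + 20.45 + 19.44 → 78.39 cm³.
Mass = 78.39 × 1.07 = 83.8773 g.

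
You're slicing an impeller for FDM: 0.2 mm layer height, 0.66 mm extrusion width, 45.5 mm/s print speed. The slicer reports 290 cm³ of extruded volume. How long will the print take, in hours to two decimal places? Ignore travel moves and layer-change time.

13.41 hours

Extrusion cross-section: 0.2 × 0.66 → 0.132 mm².
Toolpath length = 290 cm³ / 0.132 mm² = 290000 / 0.132 = 2196969.7 mm.
Time extruding: 2196969.7 / 45.5 → 48285 s.
Converting: 48285 s = 13.41 hours.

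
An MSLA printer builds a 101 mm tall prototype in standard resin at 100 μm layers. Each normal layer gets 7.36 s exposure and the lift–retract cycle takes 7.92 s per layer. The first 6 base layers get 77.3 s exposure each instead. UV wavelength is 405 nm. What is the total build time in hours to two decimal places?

Layers = ⌈101/0.1⌉ = 1010.
Base layers: 6 × (77.3 + 7.92) → 511.32 s.
Remaining layers = 1004 × (7.36 + 7.92), so 15341.12 s.
Total = 511.32 + 15341.12 = 15852.44 s = 4.40 hours.

4.40 hours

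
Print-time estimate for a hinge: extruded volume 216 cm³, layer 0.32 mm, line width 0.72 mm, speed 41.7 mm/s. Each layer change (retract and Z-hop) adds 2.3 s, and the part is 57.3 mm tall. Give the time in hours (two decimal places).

6.36 hours

Extrusion cross-section = 0.32 × 0.72, so 0.2304 mm².
Toolpath length = 216 cm³ / 0.2304 mm² = 216000 / 0.2304 = 937500 mm.
Extrusion time = 937500 / 41.7 = 22482 s.
Layer count = ceil(57.3 / 0.32) = 180.
Z-hop total: 180 × 2.3 → 414 s.
Altogether 22482 + 414 = 22896 s, i.e. 6.36 hours.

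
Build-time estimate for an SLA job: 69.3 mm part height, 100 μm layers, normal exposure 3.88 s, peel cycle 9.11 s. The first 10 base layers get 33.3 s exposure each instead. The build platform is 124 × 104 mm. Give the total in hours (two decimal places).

2.58 hours

Layers = ⌈69.3/0.1⌉ = 693.
Base layers = 10 × (33.3 + 9.11) = 424.1 s.
Normal layers = 683 × (3.88 + 9.11), so 8872.17 s.
Sum: 424.1 + 8872.17 = 9296.27 s → 2.58 hours.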